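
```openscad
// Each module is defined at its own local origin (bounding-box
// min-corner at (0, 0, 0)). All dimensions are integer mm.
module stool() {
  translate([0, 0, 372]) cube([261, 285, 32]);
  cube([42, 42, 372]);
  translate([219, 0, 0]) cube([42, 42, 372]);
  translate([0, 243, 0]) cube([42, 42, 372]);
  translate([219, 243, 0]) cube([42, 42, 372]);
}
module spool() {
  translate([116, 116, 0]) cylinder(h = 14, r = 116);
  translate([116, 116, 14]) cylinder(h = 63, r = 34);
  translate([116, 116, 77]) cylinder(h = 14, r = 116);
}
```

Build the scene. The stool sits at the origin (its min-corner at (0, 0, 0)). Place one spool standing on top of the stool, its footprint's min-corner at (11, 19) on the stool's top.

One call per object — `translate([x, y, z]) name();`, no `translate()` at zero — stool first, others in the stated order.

stool();
translate([11, 19, 404]) spool();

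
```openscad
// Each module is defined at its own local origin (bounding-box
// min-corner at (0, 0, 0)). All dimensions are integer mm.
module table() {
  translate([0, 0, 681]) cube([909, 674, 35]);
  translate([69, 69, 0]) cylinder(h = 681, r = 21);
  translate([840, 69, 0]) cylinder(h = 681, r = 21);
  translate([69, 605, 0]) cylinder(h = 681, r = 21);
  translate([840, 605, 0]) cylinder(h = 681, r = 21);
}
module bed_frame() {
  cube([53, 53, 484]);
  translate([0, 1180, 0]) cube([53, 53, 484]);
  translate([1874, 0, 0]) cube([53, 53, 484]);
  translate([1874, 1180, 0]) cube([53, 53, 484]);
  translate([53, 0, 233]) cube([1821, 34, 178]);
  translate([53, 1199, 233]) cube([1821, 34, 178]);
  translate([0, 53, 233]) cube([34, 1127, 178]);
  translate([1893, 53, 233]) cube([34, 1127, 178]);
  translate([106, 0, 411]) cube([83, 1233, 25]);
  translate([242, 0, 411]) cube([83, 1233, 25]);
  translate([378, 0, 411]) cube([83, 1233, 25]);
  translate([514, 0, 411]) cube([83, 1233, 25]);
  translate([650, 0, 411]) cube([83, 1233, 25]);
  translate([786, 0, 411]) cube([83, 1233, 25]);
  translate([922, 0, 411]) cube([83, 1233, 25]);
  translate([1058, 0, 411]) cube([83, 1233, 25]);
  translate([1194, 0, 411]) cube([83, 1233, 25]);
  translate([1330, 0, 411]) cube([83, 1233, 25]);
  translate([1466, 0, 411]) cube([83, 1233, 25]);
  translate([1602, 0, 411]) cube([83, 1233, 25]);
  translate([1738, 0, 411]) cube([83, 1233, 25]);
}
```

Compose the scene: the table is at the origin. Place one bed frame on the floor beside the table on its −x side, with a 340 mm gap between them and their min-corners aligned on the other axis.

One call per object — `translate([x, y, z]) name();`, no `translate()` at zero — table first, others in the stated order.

table();
translate([-2267, 0, 0]) bed_frame();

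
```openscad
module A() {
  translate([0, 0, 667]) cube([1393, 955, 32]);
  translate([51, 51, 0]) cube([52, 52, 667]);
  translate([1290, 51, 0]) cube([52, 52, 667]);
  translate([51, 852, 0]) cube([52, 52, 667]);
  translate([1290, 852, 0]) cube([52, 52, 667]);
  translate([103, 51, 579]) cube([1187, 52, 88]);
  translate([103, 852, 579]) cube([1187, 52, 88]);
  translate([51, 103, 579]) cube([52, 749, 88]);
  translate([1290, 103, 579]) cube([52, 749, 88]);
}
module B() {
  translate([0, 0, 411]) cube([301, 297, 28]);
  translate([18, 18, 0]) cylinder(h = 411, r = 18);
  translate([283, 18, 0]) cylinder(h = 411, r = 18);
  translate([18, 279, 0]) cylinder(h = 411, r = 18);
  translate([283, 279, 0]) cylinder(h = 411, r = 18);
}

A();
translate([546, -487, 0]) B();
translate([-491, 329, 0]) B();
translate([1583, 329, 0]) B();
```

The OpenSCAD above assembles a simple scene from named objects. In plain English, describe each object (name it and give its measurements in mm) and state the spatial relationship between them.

A is a table: top 1393 mm (x) × 955 mm (y), 32 mm thick, upper face at z = 699 mm, on four 52×52 mm square legs, each inset 51 mm from the nearest pair of top edges, running from z = 0 to the bottom of the top. Four apron rails, 52 mm thick and 88 mm tall, run between adjacent legs with their top edges flush with the underside of the top and their outer faces flush with the legs' outer faces.

B is a simple wooden stool: a rectangular seat 301 mm (x) by 297 mm (y), 28 mm thick, top face at z = 439 mm, on four round legs, each 36 mm in diameter. The legs rest on z = 0, each leg's axis is inset half a diameter from the nearest pair of seat edges (so the leg's bounding box is flush with the corner).

Three stools sit around the table at the −y, −x, +x sides.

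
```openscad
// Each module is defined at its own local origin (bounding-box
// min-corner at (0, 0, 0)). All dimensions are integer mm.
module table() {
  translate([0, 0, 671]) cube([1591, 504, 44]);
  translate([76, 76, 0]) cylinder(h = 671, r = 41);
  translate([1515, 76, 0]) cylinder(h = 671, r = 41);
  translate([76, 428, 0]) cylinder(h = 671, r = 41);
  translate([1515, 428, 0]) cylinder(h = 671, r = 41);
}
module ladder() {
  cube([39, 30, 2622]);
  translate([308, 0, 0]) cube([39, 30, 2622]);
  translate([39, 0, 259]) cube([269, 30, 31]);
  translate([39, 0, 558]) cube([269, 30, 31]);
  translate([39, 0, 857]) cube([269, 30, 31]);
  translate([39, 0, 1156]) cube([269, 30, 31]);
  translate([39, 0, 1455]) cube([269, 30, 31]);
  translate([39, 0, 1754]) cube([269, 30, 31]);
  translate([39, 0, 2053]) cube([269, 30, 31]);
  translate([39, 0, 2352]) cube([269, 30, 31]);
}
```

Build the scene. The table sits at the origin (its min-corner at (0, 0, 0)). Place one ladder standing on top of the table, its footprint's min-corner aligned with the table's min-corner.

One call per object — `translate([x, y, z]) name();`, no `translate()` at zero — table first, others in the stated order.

table();
translate([0, 0, 715]) ladder();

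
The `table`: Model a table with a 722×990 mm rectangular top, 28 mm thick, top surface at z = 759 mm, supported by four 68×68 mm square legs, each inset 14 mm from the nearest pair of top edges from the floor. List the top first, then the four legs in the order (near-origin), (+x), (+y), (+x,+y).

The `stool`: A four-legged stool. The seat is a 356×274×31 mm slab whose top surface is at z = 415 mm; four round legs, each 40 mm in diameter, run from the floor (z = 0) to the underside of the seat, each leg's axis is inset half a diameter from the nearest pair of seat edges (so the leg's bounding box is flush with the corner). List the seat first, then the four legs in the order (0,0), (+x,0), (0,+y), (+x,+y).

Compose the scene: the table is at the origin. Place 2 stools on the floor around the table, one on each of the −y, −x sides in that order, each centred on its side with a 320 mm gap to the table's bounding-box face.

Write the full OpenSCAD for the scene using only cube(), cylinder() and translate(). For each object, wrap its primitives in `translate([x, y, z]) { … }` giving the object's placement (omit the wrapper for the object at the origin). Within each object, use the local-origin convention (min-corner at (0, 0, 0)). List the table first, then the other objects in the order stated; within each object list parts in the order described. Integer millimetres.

translate([0, 0, 731]) cube([722, 990, 28]);
translate([14, 14, 0]) cube([68, 68, 731]);
translate([640, 14, 0]) cube([68, 68, 731]);
translate([14, 908, 0]) cube([68, 68, 731]);
translate([640, 908, 0]) cube([68, 68, 731]);
translate([183, -594, 0]) {
  translate([0, 0, 384]) cube([356, 274, 31]);
  translate([20, 20, 0]) cylinder(h = 384, r = 20);
  translate([336, 20, 0]) cylinder(h = 384, r = 20);
  translate([20, 254, 0]) cylinder(h = 384, r = 20);
  translate([336, 254, 0]) cylinder(h = 384, r = 20);
}
translate([-676, 358, 0]) {
  translate([0, 0, 384]) cube([356, 274, 31]);
  translate([20, 20, 0]) cylinder(h = 384, r = 20);
  translate([336, 20, 0]) cylinder(h = 384, r = 20);
  translate([20, 254, 0]) cylinder(h = 384, r = 20);
  translate([336, 254, 0]) cylinder(h = 384, r = 20);
}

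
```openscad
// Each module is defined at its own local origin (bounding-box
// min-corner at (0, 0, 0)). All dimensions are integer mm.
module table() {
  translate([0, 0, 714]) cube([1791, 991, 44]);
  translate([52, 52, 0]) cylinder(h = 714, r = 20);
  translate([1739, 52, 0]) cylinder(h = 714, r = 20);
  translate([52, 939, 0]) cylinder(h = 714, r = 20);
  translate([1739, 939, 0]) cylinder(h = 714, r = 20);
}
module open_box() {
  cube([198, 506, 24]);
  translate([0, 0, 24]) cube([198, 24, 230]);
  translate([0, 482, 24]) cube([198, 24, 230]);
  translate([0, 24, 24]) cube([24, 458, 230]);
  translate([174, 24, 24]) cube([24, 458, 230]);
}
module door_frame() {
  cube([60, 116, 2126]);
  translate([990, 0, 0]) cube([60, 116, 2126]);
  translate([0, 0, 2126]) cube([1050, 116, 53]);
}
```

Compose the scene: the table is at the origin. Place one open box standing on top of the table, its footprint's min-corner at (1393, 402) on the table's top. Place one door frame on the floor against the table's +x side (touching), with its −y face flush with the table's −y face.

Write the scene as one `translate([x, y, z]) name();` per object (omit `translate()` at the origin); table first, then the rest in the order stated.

table();
translate([1393, 402, 758]) open_box();
translate([1791, 0, 0]) door_frame();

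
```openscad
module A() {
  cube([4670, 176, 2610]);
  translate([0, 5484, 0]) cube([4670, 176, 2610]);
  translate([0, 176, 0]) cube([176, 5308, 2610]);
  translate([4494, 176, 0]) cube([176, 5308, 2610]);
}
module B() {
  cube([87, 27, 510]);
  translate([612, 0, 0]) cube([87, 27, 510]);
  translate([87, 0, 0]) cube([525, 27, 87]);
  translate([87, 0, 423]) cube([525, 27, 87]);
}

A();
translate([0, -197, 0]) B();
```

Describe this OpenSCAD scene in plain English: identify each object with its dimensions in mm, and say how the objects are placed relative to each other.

A is a box-shaped house frame (walls only): outside footprint 4670×5660 mm, wall height 2610 mm, wall thickness 176 mm. The two y-facing walls run the full x-width; the two x-facing walls fit between the inner faces of the y-facing walls.

B is a picture frame with a 525×336 mm rectangular opening (x by z) and a uniform 87 mm border on every side. Frame depth is 27 mm along y. It is built from two vertical stiles running the full outside height and two horizontal rails spanning the gap between the stiles.

The picture frame is on the floor beside the house frame on its −y side.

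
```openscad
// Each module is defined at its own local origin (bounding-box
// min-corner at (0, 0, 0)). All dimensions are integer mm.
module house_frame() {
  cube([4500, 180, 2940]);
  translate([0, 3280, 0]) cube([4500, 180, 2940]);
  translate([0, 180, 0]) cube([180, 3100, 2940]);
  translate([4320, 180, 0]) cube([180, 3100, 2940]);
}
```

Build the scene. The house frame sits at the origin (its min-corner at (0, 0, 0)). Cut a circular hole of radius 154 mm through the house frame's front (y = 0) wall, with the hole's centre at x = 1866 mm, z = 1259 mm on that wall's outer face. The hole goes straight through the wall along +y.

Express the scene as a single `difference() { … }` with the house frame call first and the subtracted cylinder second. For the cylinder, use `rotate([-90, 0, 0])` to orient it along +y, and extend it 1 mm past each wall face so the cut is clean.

difference() {
  house_frame();
  translate([1866, -1, 1259]) rotate([-90, 0, 0]) cylinder(h = 182, r = 154);
}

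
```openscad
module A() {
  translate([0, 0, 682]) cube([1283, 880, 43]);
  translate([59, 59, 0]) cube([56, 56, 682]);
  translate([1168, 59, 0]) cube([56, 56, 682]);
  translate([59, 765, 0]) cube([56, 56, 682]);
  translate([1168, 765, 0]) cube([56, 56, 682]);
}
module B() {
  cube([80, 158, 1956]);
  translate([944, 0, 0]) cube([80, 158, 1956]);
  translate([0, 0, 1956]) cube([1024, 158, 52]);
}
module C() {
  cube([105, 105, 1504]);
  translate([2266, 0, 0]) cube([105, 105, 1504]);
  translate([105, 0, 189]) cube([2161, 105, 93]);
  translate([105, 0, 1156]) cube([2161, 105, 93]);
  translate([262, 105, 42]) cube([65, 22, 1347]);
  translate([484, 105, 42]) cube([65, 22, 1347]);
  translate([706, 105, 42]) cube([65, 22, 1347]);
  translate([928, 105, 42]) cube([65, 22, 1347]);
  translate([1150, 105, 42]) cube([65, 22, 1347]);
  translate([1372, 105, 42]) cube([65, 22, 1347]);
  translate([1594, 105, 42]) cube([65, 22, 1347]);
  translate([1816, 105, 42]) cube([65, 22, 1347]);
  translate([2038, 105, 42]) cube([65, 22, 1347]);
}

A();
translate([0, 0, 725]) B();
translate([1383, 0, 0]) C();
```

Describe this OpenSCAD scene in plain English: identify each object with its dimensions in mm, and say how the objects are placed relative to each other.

A is a table with a 1283×880 mm rectangular top, 43 mm thick, top surface at z = 725 mm, supported by four 56×56 mm square legs, each inset 59 mm from the nearest pair of top edges, running from the floor.

B is a door frame. The clear opening is 864 mm wide and 1956 mm high. Two 80 mm wide jambs, 158 mm deep, stand either side of the opening from the floor to the top of the opening. A 52 mm thick head sits across the top of both jambs, spanning the full outside width of the frame.

C is a fence section. Two 105×105 mm posts, 1504 mm tall, stand on the floor with a clear span of 2161 mm between their inner faces. Two horizontal rails of 105×93 mm section span the gap between the posts with their undersides at z = 189 mm and z = 1156 mm, flush with the posts' −y face. 9 pickets, each 65 mm wide, 22 mm thick and 1347 mm tall, are fixed to the +y face of the rails with their bottoms at z = 42 mm, evenly spaced across the span with equal gaps (rounded down to the nearest mm) at the −x end and between each pair — any rounding remainder accumulates at the +x end.

The door frame is on top of the table. The fence section is on the floor beside the table on its +x side.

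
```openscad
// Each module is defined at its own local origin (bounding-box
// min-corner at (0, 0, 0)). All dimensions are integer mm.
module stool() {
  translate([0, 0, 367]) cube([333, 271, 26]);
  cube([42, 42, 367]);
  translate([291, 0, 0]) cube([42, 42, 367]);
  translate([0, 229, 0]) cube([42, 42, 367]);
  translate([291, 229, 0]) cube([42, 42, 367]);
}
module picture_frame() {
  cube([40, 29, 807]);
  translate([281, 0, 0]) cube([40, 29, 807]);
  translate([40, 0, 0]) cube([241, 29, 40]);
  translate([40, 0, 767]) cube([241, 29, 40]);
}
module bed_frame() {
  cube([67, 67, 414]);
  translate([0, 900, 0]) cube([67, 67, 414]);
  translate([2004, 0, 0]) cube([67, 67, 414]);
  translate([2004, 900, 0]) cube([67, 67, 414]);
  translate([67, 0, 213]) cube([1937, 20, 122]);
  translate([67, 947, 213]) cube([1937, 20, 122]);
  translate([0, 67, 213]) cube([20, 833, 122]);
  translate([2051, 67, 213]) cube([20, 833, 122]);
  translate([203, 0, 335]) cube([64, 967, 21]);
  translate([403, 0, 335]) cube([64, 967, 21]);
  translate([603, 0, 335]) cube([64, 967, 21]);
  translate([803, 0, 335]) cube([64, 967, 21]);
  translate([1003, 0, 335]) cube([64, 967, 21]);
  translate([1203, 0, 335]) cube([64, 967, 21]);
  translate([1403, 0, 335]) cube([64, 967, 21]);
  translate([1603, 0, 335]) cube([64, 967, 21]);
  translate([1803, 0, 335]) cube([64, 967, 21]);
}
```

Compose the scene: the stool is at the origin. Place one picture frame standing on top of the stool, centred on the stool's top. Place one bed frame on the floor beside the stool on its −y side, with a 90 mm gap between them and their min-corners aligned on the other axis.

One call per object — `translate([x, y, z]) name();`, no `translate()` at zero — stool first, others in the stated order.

stool();
translate([6, 121, 393]) picture_frame();
translate([0, -1057, 0]) bed_frame();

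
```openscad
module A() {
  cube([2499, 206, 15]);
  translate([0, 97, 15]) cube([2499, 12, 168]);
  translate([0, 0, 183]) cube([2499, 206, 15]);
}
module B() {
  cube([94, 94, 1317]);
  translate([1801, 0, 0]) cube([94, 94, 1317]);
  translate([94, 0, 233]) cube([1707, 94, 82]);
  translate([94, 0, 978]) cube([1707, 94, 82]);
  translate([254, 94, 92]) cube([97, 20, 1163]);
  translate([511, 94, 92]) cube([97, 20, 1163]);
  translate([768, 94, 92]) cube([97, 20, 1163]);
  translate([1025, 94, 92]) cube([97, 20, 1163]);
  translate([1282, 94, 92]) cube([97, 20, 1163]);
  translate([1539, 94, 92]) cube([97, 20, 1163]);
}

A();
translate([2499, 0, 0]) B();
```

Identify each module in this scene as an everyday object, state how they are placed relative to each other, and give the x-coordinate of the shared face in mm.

A is an I-beam. B is a fence section. The fence section is against the I-beam's +x side, with their −y faces flush. The x-coordinate of the shared face is 2499 mm.

The I-beam's +x face and the fence section's −x face are both at x = 2499 mm.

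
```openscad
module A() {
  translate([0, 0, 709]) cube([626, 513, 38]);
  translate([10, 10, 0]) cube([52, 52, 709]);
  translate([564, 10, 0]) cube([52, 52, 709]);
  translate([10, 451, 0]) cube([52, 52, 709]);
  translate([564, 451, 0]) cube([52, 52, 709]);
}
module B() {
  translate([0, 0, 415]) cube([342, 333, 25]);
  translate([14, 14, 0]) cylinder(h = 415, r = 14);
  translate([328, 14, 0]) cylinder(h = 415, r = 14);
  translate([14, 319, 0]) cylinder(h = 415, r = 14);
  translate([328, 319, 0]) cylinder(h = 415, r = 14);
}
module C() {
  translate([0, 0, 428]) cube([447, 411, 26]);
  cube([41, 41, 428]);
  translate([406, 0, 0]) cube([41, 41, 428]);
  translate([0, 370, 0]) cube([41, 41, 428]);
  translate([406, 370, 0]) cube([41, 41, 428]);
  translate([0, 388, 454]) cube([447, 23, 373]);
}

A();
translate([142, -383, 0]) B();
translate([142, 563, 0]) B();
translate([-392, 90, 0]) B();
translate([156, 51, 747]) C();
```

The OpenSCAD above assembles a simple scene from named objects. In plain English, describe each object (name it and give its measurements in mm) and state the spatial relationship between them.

A is a table: top 626 mm (x) × 513 mm (y), 38 mm thick, upper face at z = 747 mm, on four 52×52 mm square legs, each inset 10 mm from the nearest pair of top edges, running from z = 0 to the bottom of the top.

B is a four-legged stool. The seat is a 342×333×25 mm slab whose top surface is at z = 440 mm; four round legs, each 28 mm in diameter, run from the floor (z = 0) to the underside of the seat, each leg's axis is inset half a diameter from the nearest pair of seat edges (so the leg's bounding box is flush with the corner).

C is a chair. The seat is a 447×411×26 mm slab with its top at z = 454 mm, on four 41×41 mm corner legs (flush with the seat edges, standing on z = 0). A flat backrest 23 mm thick, 373 mm tall, spans the full seat width and rises from the seat top along its +y edge, rear face flush with the rear of the seat.

Three stools sit around the table at the −y, +y, −x sides. The chair is on top of the table.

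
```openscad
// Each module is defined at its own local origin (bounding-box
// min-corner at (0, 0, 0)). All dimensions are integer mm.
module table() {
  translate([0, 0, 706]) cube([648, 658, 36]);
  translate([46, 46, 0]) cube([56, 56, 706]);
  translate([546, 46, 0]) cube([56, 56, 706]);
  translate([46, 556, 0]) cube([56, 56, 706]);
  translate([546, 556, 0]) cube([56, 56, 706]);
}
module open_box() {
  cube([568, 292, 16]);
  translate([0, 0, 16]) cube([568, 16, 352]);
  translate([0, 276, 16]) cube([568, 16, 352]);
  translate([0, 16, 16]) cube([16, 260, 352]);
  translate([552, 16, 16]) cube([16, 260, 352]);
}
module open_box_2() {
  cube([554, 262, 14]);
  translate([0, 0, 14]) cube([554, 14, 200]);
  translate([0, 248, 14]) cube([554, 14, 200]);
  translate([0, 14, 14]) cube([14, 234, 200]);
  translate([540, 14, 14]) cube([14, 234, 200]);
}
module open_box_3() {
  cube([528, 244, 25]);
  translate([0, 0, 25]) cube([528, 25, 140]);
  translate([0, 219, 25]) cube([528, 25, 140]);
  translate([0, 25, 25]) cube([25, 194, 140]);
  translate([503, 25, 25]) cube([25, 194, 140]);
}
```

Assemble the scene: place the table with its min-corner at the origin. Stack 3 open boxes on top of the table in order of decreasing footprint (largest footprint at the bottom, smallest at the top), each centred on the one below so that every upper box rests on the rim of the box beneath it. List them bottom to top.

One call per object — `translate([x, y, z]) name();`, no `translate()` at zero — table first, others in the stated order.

table();
translate([40, 183, 742]) open_box();
translate([47, 198, 1110]) open_box_2();
translate([60, 207, 1324]) open_box_3();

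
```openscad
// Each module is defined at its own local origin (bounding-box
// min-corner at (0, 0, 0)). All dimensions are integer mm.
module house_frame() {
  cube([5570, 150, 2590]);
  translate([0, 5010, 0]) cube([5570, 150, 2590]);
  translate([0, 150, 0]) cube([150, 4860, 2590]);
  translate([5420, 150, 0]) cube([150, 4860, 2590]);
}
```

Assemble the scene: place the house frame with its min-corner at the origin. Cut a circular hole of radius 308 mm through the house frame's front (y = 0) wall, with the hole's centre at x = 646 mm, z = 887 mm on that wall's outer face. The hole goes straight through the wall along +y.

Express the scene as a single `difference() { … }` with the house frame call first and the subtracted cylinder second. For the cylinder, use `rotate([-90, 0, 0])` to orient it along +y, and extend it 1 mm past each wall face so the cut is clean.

difference() {
  house_frame();
  translate([646, -1, 887]) rotate([-90, 0, 0]) cylinder(h = 152, r = 308);
}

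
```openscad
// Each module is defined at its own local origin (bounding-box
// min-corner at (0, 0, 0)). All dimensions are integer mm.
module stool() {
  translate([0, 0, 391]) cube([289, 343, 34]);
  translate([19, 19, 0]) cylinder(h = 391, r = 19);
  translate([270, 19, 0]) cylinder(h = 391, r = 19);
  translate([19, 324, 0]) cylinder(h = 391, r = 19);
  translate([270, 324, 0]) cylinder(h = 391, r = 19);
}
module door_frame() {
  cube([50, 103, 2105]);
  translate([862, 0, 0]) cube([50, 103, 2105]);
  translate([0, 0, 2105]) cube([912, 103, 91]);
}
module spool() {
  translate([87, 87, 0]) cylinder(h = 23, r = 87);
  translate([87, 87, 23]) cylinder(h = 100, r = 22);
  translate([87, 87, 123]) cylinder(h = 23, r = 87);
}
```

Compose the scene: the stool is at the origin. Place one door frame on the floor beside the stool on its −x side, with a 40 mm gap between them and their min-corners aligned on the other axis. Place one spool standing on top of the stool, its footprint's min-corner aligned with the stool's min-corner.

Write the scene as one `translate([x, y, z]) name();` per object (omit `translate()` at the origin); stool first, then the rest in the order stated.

stool();
translate([-952, 0, 0]) door_frame();
translate([0, 0, 425]) spool();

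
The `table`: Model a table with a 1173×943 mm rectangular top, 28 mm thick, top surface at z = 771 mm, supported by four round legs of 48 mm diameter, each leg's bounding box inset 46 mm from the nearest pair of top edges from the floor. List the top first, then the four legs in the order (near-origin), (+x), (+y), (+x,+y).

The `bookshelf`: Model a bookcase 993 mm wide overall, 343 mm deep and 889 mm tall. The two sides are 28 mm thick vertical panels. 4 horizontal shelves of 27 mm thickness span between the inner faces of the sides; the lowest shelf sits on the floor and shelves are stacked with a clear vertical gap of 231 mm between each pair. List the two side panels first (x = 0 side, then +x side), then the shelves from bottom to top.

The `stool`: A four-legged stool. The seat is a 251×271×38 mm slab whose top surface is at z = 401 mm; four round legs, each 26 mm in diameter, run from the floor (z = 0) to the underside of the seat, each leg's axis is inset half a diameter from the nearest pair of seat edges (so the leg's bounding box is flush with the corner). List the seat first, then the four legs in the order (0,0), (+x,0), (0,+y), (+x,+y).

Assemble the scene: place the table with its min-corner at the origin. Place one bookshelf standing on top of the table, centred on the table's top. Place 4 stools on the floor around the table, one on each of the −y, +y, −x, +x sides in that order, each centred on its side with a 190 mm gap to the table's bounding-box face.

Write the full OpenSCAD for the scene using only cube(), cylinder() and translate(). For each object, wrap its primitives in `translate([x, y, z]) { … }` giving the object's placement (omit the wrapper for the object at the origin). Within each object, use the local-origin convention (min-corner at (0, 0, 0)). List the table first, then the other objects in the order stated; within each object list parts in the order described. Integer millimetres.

translate([0, 0, 743]) cube([1173, 943, 28]);
translate([70, 70, 0]) cylinder(h = 743, r = 24);
translate([1103, 70, 0]) cylinder(h = 743, r = 24);
translate([70, 873, 0]) cylinder(h = 743, r = 24);
translate([1103, 873, 0]) cylinder(h = 743, r = 24);
translate([90, 300, 771]) {
  cube([28, 343, 889]);
  translate([965, 0, 0]) cube([28, 343, 889]);
  translate([28, 0, 0]) cube([937, 343, 27]);
  translate([28, 0, 258]) cube([937, 343, 27]);
  translate([28, 0, 516]) cube([937, 343, 27]);
  translate([28, 0, 774]) cube([937, 343, 27]);
}
translate([461, -461, 0]) {
  translate([0, 0, 363]) cube([251, 271, 38]);
  translate([13, 13, 0]) cylinder(h = 363, r = 13);
  translate([238, 13, 0]) cylinder(h = 363, r = 13);
  translate([13, 258, 0]) cylinder(h = 363, r = 13);
  translate([238, 258, 0]) cylinder(h = 363, r = 13);
}
translate([461, 1133, 0]) {
  translate([0, 0, 363]) cube([251, 271, 38]);
  translate([13, 13, 0]) cylinder(h = 363, r = 13);
  translate([238, 13, 0]) cylinder(h = 363, r = 13);
  translate([13, 258, 0]) cylinder(h = 363, r = 13);
  translate([238, 258, 0]) cylinder(h = 363, r = 13);
}
translate([-441, 336, 0]) {
  translate([0, 0, 363]) cube([251, 271, 38]);
  translate([13, 13, 0]) cylinder(h = 363, r = 13);
  translate([238, 13, 0]) cylinder(h = 363, r = 13);
  translate([13, 258, 0]) cylinder(h = 363, r = 13);
  translate([238, 258, 0]) cylinder(h = 363, r = 13);
}
translate([1363, 336, 0]) {
  translate([0, 0, 363]) cube([251, 271, 38]);
  translate([13, 13, 0]) cylinder(h = 363, r = 13);
  translate([238, 13, 0]) cylinder(h = 363, r = 13);
  translate([13, 258, 0]) cylinder(h = 363, r = 13);
  translate([238, 258, 0]) cylinder(h = 363, r = 13);
}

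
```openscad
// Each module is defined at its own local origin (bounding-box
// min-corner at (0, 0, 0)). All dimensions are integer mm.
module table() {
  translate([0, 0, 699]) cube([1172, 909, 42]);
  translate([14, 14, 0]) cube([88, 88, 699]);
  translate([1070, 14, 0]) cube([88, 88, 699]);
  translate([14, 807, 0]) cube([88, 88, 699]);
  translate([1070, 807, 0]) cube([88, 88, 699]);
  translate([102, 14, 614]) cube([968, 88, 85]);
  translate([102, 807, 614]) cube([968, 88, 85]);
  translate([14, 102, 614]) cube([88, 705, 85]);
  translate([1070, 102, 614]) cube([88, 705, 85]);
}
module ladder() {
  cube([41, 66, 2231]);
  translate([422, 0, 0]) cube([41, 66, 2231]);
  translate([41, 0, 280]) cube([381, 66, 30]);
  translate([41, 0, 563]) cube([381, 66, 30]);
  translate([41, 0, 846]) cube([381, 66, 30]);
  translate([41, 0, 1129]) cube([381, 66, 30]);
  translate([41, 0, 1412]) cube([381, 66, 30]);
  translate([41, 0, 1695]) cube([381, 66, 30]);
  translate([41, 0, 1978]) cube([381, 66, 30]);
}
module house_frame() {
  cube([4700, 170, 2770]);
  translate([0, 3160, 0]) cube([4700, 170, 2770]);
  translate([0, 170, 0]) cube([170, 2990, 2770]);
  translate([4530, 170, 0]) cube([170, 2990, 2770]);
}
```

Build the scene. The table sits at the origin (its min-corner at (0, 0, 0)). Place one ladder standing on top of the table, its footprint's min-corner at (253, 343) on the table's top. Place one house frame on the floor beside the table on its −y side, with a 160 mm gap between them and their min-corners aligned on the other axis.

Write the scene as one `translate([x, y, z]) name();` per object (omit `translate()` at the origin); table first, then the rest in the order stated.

table();
translate([253, 343, 741]) ladder();
translate([0, -3490, 0]) house_frame();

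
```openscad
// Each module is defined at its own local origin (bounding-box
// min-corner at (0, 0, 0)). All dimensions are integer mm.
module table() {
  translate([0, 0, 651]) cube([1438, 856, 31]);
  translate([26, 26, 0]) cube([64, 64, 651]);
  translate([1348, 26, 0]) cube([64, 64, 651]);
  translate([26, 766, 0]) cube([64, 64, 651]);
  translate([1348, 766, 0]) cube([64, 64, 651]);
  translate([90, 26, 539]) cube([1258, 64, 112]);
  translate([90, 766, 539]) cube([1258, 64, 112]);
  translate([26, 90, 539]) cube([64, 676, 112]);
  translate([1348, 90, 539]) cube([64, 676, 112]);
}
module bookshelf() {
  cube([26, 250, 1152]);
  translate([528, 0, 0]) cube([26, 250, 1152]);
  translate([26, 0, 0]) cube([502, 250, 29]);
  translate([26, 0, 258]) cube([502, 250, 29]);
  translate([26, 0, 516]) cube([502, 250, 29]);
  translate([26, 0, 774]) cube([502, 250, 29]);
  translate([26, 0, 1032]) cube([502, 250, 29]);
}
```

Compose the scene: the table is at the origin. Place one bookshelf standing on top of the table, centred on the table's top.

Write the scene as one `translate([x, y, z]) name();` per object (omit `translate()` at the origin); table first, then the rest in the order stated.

table();
translate([442, 303, 682]) bookshelf();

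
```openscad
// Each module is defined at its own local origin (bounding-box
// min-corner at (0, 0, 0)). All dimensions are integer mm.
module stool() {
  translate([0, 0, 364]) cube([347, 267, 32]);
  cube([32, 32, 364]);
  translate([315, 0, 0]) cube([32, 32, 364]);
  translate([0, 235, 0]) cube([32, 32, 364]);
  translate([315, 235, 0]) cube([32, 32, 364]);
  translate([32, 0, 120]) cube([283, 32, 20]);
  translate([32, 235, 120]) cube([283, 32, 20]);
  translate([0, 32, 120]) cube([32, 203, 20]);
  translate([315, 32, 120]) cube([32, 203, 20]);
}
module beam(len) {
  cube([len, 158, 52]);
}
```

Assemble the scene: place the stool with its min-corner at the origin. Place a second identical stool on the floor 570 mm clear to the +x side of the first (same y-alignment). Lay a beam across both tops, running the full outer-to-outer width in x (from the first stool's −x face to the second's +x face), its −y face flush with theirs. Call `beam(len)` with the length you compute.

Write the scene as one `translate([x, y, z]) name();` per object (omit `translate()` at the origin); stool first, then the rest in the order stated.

stool();
translate([917, 0, 0]) stool();
translate([0, 0, 396]) beam(1264);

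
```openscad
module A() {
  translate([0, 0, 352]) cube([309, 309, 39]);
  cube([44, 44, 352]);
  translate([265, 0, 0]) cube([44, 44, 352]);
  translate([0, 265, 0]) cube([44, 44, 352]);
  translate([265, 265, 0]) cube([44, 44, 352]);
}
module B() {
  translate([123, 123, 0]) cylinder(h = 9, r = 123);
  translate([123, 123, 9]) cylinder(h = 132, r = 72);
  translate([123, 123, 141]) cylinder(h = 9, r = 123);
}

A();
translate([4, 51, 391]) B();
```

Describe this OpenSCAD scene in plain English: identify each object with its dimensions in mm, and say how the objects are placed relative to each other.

A is a four-legged stool. The seat is 309×309 mm, 39 mm thick, top at z = 391 mm. It stands on four square legs, each 44×44 mm in cross-section, from z = 0 to the seat underside, each flush with a corner of the seat.

B is a spool: two coaxial disc flanges of radius 123 mm and thickness 9 mm, joined by a core cylinder of radius 72 mm and height 132 mm. The lower flange rests on z = 0 and the three cylinders share a vertical axis.

The spool is on top of the stool.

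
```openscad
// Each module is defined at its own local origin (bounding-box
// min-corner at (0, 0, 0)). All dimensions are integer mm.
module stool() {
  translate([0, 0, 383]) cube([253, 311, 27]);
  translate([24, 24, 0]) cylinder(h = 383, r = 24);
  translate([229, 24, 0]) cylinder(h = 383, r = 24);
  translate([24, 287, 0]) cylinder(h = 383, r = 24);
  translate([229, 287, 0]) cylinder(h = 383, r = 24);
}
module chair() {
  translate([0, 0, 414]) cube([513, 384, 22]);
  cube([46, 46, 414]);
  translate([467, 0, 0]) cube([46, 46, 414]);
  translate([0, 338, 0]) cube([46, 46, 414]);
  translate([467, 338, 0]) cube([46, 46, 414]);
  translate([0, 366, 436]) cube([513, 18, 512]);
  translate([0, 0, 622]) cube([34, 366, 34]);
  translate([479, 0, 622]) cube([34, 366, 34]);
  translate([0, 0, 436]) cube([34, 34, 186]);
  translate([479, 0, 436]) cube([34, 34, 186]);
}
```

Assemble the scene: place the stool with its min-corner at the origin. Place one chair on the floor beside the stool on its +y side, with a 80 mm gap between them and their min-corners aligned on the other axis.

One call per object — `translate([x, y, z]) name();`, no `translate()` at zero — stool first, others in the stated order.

stool();
translate([0, 391, 0]) chair();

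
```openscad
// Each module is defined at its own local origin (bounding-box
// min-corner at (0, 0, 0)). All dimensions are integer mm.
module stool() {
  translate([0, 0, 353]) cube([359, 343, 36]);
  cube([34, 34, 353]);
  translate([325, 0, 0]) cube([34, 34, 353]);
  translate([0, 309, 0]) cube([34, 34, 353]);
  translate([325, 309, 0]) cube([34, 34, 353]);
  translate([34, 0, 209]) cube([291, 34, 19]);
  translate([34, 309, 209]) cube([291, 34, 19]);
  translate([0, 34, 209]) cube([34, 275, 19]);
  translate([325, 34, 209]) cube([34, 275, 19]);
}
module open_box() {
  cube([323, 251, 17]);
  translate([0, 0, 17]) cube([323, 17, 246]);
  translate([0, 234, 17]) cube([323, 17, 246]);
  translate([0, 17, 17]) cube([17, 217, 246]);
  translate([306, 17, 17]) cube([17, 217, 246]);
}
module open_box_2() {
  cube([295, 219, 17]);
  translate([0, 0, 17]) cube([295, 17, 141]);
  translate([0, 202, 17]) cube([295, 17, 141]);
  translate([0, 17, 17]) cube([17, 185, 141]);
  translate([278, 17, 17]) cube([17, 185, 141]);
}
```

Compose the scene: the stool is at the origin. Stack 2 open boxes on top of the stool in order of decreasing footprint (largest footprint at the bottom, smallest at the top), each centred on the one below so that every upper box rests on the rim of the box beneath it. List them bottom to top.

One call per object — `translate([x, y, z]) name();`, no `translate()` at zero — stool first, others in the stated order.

stool();
translate([18, 46, 389]) open_box();
translate([32, 62, 652]) open_box_2();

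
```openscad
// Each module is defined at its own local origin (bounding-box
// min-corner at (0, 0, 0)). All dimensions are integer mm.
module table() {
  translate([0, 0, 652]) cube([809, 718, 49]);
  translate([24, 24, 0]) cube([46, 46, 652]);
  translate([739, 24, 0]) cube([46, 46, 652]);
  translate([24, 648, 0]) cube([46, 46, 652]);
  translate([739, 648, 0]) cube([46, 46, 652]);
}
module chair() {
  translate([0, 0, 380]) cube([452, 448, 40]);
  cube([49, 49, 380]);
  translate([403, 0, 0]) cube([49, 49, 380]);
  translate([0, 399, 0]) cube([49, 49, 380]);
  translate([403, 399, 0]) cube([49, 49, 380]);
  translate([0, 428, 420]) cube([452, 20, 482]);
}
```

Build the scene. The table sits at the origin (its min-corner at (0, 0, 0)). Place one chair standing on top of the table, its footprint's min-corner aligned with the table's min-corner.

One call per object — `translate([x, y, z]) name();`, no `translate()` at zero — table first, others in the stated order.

table();
translate([0, 0, 701]) chair();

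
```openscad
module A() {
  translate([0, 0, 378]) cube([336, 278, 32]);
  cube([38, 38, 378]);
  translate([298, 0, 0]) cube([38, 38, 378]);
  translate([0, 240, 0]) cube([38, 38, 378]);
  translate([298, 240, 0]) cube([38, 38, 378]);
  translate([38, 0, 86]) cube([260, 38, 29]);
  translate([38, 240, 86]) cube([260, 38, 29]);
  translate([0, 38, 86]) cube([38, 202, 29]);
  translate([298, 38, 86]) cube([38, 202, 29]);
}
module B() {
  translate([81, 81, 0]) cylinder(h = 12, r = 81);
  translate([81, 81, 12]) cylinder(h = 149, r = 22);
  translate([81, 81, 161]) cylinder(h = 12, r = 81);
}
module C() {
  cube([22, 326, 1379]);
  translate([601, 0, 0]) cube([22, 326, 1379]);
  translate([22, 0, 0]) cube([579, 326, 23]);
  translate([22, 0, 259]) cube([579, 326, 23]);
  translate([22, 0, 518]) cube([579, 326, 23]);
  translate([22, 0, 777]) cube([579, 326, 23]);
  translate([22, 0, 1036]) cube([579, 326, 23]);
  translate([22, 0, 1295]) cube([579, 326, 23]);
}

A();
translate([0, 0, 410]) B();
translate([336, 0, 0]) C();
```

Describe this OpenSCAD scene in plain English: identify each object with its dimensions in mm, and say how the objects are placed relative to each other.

A is a simple wooden stool: a rectangular seat 336 mm (x) by 278 mm (y), 32 mm thick, top face at z = 410 mm, on four square legs, each 38×38 mm in cross-section. The legs rest on z = 0, each flush with a corner of the seat. Four stretchers, 38 mm wide and 29 mm tall, connect adjacent legs with their undersides at z = 86 mm, each running between the inner faces of the legs it joins and aligned with the legs' outer faces on the other axis.

B is a spool: two coaxial disc flanges of radius 81 mm and thickness 12 mm, joined by a core cylinder of radius 22 mm and height 149 mm. The lower flange rests on z = 0 and the three cylinders share a vertical axis.

C is an open bookshelf. Two side panels, each 22 mm thick, 326 mm deep and 1379 mm tall, stand 623 mm apart (outside-to-outside). Between them sit 6 shelves, each 23 mm thick and 326 mm deep, spanning the full gap between the sides. The bottom shelf rests on the floor (its underside at z = 0) and the clear gap between one shelf's top and the next shelf's underside is 236 mm.

The spool is on top of the stool. The bookshelf is against the stool's +x side, with their −y faces flush.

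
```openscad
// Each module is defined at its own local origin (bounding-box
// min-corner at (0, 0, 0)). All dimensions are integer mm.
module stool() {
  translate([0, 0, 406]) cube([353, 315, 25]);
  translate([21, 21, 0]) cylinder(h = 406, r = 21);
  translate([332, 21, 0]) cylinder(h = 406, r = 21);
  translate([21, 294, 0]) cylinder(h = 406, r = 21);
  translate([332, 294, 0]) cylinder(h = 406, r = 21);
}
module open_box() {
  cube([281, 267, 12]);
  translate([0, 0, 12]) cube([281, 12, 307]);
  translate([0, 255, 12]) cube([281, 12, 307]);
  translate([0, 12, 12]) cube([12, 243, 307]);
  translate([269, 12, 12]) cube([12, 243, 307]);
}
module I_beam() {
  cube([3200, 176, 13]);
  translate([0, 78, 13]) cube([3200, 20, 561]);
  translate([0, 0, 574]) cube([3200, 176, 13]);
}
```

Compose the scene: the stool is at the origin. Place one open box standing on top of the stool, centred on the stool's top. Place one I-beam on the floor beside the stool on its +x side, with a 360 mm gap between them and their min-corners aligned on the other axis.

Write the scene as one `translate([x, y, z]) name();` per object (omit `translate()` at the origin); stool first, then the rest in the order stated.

stool();
translate([36, 24, 431]) open_box();
translate([713, 0, 0]) I_beam();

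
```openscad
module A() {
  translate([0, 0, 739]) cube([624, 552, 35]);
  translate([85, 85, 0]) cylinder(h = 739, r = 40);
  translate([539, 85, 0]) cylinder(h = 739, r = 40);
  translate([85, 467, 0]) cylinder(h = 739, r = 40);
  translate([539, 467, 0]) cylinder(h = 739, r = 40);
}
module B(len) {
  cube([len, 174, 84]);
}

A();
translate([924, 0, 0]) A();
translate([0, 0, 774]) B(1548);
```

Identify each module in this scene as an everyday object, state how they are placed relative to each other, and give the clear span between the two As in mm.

Second table starts at x = 924; first ends at x = 624; clear span = 924 − 624 = 300 mm.

A is a table. B is a beam. A beam spans the tops of two tables. The clear span between the two tables is 300 mm.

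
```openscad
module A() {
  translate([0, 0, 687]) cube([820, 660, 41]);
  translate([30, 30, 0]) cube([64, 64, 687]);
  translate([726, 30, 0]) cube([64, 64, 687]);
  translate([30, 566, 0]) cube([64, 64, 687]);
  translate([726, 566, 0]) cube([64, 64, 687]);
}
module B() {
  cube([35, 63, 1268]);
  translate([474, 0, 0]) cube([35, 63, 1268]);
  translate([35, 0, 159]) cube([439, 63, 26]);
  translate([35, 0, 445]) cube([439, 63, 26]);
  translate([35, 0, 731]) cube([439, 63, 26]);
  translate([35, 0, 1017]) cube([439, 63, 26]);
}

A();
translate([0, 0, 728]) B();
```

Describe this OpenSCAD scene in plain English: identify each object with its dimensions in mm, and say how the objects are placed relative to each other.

A is a table with a 820×660 mm rectangular top, 41 mm thick, top surface at z = 728 mm, supported by four 64×64 mm square legs, each inset 30 mm from the nearest pair of top edges, running from the floor.

B is a straight ladder. Two 35×63 mm vertical rails, 1268 mm tall, stand 509 mm apart (outside-to-outside) with their front faces coplanar on the −y side. 4 rungs, each 63 mm deep and 26 mm tall, span between the inner faces of the rails, front faces flush with the rails. The lowest rung's underside is at z = 159 mm and rungs are spaced 286 mm apart (underside to underside).

The ladder is on top of the table.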